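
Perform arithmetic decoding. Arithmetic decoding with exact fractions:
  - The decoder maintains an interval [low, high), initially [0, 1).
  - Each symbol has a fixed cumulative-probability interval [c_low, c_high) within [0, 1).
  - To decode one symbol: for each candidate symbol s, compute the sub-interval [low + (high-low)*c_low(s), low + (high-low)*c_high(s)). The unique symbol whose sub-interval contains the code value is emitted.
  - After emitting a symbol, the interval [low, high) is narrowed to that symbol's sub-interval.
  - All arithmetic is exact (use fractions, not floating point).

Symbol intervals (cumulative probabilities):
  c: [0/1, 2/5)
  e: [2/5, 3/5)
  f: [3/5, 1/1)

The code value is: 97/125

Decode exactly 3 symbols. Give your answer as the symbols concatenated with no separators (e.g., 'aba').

Step 1: interval [0/1, 1/1), width = 1/1 - 0/1 = 1/1
  'c': [0/1 + 1/1*0/1, 0/1 + 1/1*2/5) = [0/1, 2/5)
  'e': [0/1 + 1/1*2/5, 0/1 + 1/1*3/5) = [2/5, 3/5)
  'f': [0/1 + 1/1*3/5, 0/1 + 1/1*1/1) = [3/5, 1/1) <- contains code 97/125
  emit 'f', narrow to [3/5, 1/1)
Step 2: interval [3/5, 1/1), width = 1/1 - 3/5 = 2/5
  'c': [3/5 + 2/5*0/1, 3/5 + 2/5*2/5) = [3/5, 19/25)
  'e': [3/5 + 2/5*2/5, 3/5 + 2/5*3/5) = [19/25, 21/25) <- contains code 97/125
  'f': [3/5 + 2/5*3/5, 3/5 + 2/5*1/1) = [21/25, 1/1)
  emit 'e', narrow to [19/25, 21/25)
Step 3: interval [19/25, 21/25), width = 21/25 - 19/25 = 2/25
  'c': [19/25 + 2/25*0/1, 19/25 + 2/25*2/5) = [19/25, 99/125) <- contains code 97/125
  'e': [19/25 + 2/25*2/5, 19/25 + 2/25*3/5) = [99/125, 101/125)
  'f': [19/25 + 2/25*3/5, 19/25 + 2/25*1/1) = [101/125, 21/25)
  emit 'c', narrow to [19/25, 99/125)

Answer: fec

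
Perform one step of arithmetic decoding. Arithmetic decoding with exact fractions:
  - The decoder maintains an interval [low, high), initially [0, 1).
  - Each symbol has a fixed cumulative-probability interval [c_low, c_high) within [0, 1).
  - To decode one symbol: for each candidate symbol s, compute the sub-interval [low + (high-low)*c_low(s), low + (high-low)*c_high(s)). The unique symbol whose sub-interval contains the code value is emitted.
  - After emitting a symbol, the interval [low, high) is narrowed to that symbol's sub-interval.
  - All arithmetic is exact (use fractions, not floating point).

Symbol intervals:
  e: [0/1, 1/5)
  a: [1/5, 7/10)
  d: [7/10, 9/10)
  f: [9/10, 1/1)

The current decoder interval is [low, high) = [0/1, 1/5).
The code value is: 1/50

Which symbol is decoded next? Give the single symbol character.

Answer: e

Derivation:
Interval width = high − low = 1/5 − 0/1 = 1/5
Scaled code = (code − low) / width = (1/50 − 0/1) / 1/5 = 1/10
  e: [0/1, 1/5) ← scaled code falls here ✓
  a: [1/5, 7/10) 
  d: [7/10, 9/10) 
  f: [9/10, 1/1) 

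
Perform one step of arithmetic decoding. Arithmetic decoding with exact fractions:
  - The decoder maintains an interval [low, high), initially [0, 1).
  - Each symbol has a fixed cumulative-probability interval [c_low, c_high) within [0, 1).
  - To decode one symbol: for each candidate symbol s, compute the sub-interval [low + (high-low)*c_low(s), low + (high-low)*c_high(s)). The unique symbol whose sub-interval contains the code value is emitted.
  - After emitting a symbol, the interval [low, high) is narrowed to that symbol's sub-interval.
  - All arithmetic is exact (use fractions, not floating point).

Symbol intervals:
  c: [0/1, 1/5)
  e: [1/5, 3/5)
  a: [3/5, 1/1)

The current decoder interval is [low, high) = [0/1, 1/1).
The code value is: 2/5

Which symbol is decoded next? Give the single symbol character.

Interval width = high − low = 1/1 − 0/1 = 1/1
Scaled code = (code − low) / width = (2/5 − 0/1) / 1/1 = 2/5
  c: [0/1, 1/5) 
  e: [1/5, 3/5) ← scaled code falls here ✓
  a: [3/5, 1/1) 

Answer: e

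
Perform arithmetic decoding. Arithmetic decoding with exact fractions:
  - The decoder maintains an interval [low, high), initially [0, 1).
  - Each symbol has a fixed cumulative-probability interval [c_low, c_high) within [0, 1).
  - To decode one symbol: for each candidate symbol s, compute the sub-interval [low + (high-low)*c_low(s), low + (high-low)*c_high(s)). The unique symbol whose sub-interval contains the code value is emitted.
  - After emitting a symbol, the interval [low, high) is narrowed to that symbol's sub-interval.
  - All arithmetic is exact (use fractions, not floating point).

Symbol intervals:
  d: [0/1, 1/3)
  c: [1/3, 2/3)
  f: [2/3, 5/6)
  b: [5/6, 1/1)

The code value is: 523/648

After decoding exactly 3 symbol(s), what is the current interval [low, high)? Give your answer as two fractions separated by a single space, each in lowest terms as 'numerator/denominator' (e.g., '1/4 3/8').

Answer: 29/36 22/27

Derivation:
Step 1: interval [0/1, 1/1), width = 1/1 - 0/1 = 1/1
  'd': [0/1 + 1/1*0/1, 0/1 + 1/1*1/3) = [0/1, 1/3)
  'c': [0/1 + 1/1*1/3, 0/1 + 1/1*2/3) = [1/3, 2/3)
  'f': [0/1 + 1/1*2/3, 0/1 + 1/1*5/6) = [2/3, 5/6) <- contains code 523/648
  'b': [0/1 + 1/1*5/6, 0/1 + 1/1*1/1) = [5/6, 1/1)
  emit 'f', narrow to [2/3, 5/6)
Step 2: interval [2/3, 5/6), width = 5/6 - 2/3 = 1/6
  'd': [2/3 + 1/6*0/1, 2/3 + 1/6*1/3) = [2/3, 13/18)
  'c': [2/3 + 1/6*1/3, 2/3 + 1/6*2/3) = [13/18, 7/9)
  'f': [2/3 + 1/6*2/3, 2/3 + 1/6*5/6) = [7/9, 29/36)
  'b': [2/3 + 1/6*5/6, 2/3 + 1/6*1/1) = [29/36, 5/6) <- contains code 523/648
  emit 'b', narrow to [29/36, 5/6)
Step 3: interval [29/36, 5/6), width = 5/6 - 29/36 = 1/36
  'd': [29/36 + 1/36*0/1, 29/36 + 1/36*1/3) = [29/36, 22/27) <- contains code 523/648
  'c': [29/36 + 1/36*1/3, 29/36 + 1/36*2/3) = [22/27, 89/108)
  'f': [29/36 + 1/36*2/3, 29/36 + 1/36*5/6) = [89/108, 179/216)
  'b': [29/36 + 1/36*5/6, 29/36 + 1/36*1/1) = [179/216, 5/6)
  emit 'd', narrow to [29/36, 22/27)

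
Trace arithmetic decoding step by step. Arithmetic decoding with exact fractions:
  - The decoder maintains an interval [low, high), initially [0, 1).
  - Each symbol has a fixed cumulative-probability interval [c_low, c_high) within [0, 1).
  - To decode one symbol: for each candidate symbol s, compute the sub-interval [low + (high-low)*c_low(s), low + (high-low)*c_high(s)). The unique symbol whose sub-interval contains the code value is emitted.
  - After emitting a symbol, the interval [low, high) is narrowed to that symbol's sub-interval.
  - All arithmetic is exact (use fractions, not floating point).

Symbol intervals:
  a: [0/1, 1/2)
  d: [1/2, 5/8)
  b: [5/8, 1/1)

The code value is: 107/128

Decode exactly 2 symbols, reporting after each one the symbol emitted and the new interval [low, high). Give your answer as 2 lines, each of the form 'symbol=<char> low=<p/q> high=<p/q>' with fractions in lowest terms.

Step 1: interval [0/1, 1/1), width = 1/1 - 0/1 = 1/1
  'a': [0/1 + 1/1*0/1, 0/1 + 1/1*1/2) = [0/1, 1/2)
  'd': [0/1 + 1/1*1/2, 0/1 + 1/1*5/8) = [1/2, 5/8)
  'b': [0/1 + 1/1*5/8, 0/1 + 1/1*1/1) = [5/8, 1/1) <- contains code 107/128
  emit 'b', narrow to [5/8, 1/1)
Step 2: interval [5/8, 1/1), width = 1/1 - 5/8 = 3/8
  'a': [5/8 + 3/8*0/1, 5/8 + 3/8*1/2) = [5/8, 13/16)
  'd': [5/8 + 3/8*1/2, 5/8 + 3/8*5/8) = [13/16, 55/64) <- contains code 107/128
  'b': [5/8 + 3/8*5/8, 5/8 + 3/8*1/1) = [55/64, 1/1)
  emit 'd', narrow to [13/16, 55/64)

Answer: symbol=b low=5/8 high=1/1
symbol=d low=13/16 high=55/64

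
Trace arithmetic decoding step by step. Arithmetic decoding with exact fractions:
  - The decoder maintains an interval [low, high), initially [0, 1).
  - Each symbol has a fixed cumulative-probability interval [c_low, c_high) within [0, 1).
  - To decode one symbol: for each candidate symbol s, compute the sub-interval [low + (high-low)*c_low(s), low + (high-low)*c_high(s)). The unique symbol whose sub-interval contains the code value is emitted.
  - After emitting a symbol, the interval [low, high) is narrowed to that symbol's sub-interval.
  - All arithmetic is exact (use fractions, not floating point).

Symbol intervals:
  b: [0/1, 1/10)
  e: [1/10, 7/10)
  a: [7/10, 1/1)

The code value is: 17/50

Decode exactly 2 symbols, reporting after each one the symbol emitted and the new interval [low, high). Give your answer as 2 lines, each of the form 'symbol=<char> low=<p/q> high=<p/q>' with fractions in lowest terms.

Step 1: interval [0/1, 1/1), width = 1/1 - 0/1 = 1/1
  'b': [0/1 + 1/1*0/1, 0/1 + 1/1*1/10) = [0/1, 1/10)
  'e': [0/1 + 1/1*1/10, 0/1 + 1/1*7/10) = [1/10, 7/10) <- contains code 17/50
  'a': [0/1 + 1/1*7/10, 0/1 + 1/1*1/1) = [7/10, 1/1)
  emit 'e', narrow to [1/10, 7/10)
Step 2: interval [1/10, 7/10), width = 7/10 - 1/10 = 3/5
  'b': [1/10 + 3/5*0/1, 1/10 + 3/5*1/10) = [1/10, 4/25)
  'e': [1/10 + 3/5*1/10, 1/10 + 3/5*7/10) = [4/25, 13/25) <- contains code 17/50
  'a': [1/10 + 3/5*7/10, 1/10 + 3/5*1/1) = [13/25, 7/10)
  emit 'e', narrow to [4/25, 13/25)

Answer: symbol=e low=1/10 high=7/10
symbol=e low=4/25 high=13/25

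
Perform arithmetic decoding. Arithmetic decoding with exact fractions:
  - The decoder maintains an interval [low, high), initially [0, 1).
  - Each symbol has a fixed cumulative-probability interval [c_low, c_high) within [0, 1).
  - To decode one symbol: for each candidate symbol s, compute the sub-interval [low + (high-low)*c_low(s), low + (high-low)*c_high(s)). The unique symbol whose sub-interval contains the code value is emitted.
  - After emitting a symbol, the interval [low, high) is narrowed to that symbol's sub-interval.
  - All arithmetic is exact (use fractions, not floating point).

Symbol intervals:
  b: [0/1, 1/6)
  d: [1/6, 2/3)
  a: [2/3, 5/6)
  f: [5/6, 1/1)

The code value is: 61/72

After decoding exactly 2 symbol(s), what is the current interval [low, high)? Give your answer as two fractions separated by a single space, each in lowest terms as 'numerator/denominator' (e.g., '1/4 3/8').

Answer: 5/6 31/36

Derivation:
Step 1: interval [0/1, 1/1), width = 1/1 - 0/1 = 1/1
  'b': [0/1 + 1/1*0/1, 0/1 + 1/1*1/6) = [0/1, 1/6)
  'd': [0/1 + 1/1*1/6, 0/1 + 1/1*2/3) = [1/6, 2/3)
  'a': [0/1 + 1/1*2/3, 0/1 + 1/1*5/6) = [2/3, 5/6)
  'f': [0/1 + 1/1*5/6, 0/1 + 1/1*1/1) = [5/6, 1/1) <- contains code 61/72
  emit 'f', narrow to [5/6, 1/1)
Step 2: interval [5/6, 1/1), width = 1/1 - 5/6 = 1/6
  'b': [5/6 + 1/6*0/1, 5/6 + 1/6*1/6) = [5/6, 31/36) <- contains code 61/72
  'd': [5/6 + 1/6*1/6, 5/6 + 1/6*2/3) = [31/36, 17/18)
  'a': [5/6 + 1/6*2/3, 5/6 + 1/6*5/6) = [17/18, 35/36)
  'f': [5/6 + 1/6*5/6, 5/6 + 1/6*1/1) = [35/36, 1/1)
  emit 'b', narrow to [5/6, 31/36)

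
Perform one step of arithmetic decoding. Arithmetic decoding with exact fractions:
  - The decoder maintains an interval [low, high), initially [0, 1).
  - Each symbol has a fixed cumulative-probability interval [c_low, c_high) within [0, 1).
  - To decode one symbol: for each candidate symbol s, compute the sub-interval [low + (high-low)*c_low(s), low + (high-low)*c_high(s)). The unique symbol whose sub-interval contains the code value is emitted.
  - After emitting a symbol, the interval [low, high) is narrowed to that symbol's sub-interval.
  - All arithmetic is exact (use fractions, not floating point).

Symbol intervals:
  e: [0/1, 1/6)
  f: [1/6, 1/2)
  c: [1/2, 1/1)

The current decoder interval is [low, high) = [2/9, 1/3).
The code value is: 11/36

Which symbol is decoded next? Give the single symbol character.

Answer: c

Derivation:
Interval width = high − low = 1/3 − 2/9 = 1/9
Scaled code = (code − low) / width = (11/36 − 2/9) / 1/9 = 3/4
  e: [0/1, 1/6) 
  f: [1/6, 1/2) 
  c: [1/2, 1/1) ← scaled code falls here ✓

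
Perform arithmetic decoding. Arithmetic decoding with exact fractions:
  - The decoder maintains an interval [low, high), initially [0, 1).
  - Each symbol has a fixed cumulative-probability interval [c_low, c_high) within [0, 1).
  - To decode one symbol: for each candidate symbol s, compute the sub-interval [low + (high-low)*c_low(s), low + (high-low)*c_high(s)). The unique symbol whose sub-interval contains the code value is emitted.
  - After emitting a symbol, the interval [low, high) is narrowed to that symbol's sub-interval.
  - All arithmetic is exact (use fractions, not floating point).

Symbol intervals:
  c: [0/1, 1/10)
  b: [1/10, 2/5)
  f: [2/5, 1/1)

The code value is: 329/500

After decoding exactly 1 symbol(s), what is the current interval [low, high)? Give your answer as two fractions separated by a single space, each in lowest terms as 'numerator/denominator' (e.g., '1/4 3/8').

Step 1: interval [0/1, 1/1), width = 1/1 - 0/1 = 1/1
  'c': [0/1 + 1/1*0/1, 0/1 + 1/1*1/10) = [0/1, 1/10)
  'b': [0/1 + 1/1*1/10, 0/1 + 1/1*2/5) = [1/10, 2/5)
  'f': [0/1 + 1/1*2/5, 0/1 + 1/1*1/1) = [2/5, 1/1) <- contains code 329/500
  emit 'f', narrow to [2/5, 1/1)

Answer: 2/5 1/1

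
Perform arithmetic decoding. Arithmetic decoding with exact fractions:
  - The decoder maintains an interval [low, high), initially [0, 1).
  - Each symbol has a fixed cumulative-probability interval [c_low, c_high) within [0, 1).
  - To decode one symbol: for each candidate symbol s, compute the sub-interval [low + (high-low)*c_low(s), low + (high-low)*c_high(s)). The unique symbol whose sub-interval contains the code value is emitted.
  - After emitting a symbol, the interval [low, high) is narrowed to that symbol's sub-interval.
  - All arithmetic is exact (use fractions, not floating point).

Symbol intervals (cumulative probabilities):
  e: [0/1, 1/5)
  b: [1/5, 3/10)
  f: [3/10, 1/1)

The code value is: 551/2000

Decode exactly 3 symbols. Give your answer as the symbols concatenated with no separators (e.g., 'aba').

Step 1: interval [0/1, 1/1), width = 1/1 - 0/1 = 1/1
  'e': [0/1 + 1/1*0/1, 0/1 + 1/1*1/5) = [0/1, 1/5)
  'b': [0/1 + 1/1*1/5, 0/1 + 1/1*3/10) = [1/5, 3/10) <- contains code 551/2000
  'f': [0/1 + 1/1*3/10, 0/1 + 1/1*1/1) = [3/10, 1/1)
  emit 'b', narrow to [1/5, 3/10)
Step 2: interval [1/5, 3/10), width = 3/10 - 1/5 = 1/10
  'e': [1/5 + 1/10*0/1, 1/5 + 1/10*1/5) = [1/5, 11/50)
  'b': [1/5 + 1/10*1/5, 1/5 + 1/10*3/10) = [11/50, 23/100)
  'f': [1/5 + 1/10*3/10, 1/5 + 1/10*1/1) = [23/100, 3/10) <- contains code 551/2000
  emit 'f', narrow to [23/100, 3/10)
Step 3: interval [23/100, 3/10), width = 3/10 - 23/100 = 7/100
  'e': [23/100 + 7/100*0/1, 23/100 + 7/100*1/5) = [23/100, 61/250)
  'b': [23/100 + 7/100*1/5, 23/100 + 7/100*3/10) = [61/250, 251/1000)
  'f': [23/100 + 7/100*3/10, 23/100 + 7/100*1/1) = [251/1000, 3/10) <- contains code 551/2000
  emit 'f', narrow to [251/1000, 3/10)

Answer: bff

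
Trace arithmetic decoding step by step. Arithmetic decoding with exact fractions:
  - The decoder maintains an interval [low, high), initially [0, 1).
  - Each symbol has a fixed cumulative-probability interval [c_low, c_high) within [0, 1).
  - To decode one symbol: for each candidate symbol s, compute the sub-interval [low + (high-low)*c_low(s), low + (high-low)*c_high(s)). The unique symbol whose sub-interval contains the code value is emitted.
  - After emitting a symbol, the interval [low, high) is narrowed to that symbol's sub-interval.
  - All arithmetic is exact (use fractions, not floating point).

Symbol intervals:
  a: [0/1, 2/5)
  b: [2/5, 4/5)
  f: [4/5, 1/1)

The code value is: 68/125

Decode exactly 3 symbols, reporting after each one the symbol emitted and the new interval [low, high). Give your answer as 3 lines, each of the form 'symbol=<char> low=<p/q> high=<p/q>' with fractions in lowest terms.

Answer: symbol=b low=2/5 high=4/5
symbol=a low=2/5 high=14/25
symbol=f low=66/125 high=14/25

Derivation:
Step 1: interval [0/1, 1/1), width = 1/1 - 0/1 = 1/1
  'a': [0/1 + 1/1*0/1, 0/1 + 1/1*2/5) = [0/1, 2/5)
  'b': [0/1 + 1/1*2/5, 0/1 + 1/1*4/5) = [2/5, 4/5) <- contains code 68/125
  'f': [0/1 + 1/1*4/5, 0/1 + 1/1*1/1) = [4/5, 1/1)
  emit 'b', narrow to [2/5, 4/5)
Step 2: interval [2/5, 4/5), width = 4/5 - 2/5 = 2/5
  'a': [2/5 + 2/5*0/1, 2/5 + 2/5*2/5) = [2/5, 14/25) <- contains code 68/125
  'b': [2/5 + 2/5*2/5, 2/5 + 2/5*4/5) = [14/25, 18/25)
  'f': [2/5 + 2/5*4/5, 2/5 + 2/5*1/1) = [18/25, 4/5)
  emit 'a', narrow to [2/5, 14/25)
Step 3: interval [2/5, 14/25), width = 14/25 - 2/5 = 4/25
  'a': [2/5 + 4/25*0/1, 2/5 + 4/25*2/5) = [2/5, 58/125)
  'b': [2/5 + 4/25*2/5, 2/5 + 4/25*4/5) = [58/125, 66/125)
  'f': [2/5 + 4/25*4/5, 2/5 + 4/25*1/1) = [66/125, 14/25) <- contains code 68/125
  emit 'f', narrow to [66/125, 14/25)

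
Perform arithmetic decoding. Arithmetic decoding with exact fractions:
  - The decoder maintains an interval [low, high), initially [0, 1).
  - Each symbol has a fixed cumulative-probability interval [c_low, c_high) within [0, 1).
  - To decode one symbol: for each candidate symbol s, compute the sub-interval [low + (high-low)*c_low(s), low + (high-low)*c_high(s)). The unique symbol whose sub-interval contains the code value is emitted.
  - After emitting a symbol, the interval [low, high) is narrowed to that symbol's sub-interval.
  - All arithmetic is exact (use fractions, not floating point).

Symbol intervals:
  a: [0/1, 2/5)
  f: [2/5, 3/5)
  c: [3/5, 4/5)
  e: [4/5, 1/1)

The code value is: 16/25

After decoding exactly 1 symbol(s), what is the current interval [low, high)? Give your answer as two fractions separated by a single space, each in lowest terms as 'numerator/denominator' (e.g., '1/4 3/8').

Step 1: interval [0/1, 1/1), width = 1/1 - 0/1 = 1/1
  'a': [0/1 + 1/1*0/1, 0/1 + 1/1*2/5) = [0/1, 2/5)
  'f': [0/1 + 1/1*2/5, 0/1 + 1/1*3/5) = [2/5, 3/5)
  'c': [0/1 + 1/1*3/5, 0/1 + 1/1*4/5) = [3/5, 4/5) <- contains code 16/25
  'e': [0/1 + 1/1*4/5, 0/1 + 1/1*1/1) = [4/5, 1/1)
  emit 'c', narrow to [3/5, 4/5)

Answer: 3/5 4/5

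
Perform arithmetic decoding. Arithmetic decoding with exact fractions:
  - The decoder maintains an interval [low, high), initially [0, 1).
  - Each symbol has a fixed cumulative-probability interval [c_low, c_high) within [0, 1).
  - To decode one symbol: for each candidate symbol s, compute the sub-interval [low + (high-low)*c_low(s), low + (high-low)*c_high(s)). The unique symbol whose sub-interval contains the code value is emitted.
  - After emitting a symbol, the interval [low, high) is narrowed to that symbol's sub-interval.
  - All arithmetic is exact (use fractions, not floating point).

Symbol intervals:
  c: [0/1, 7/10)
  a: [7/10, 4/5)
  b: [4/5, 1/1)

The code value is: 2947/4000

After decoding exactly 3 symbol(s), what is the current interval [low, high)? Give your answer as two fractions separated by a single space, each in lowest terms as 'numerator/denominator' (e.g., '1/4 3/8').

Step 1: interval [0/1, 1/1), width = 1/1 - 0/1 = 1/1
  'c': [0/1 + 1/1*0/1, 0/1 + 1/1*7/10) = [0/1, 7/10)
  'a': [0/1 + 1/1*7/10, 0/1 + 1/1*4/5) = [7/10, 4/5) <- contains code 2947/4000
  'b': [0/1 + 1/1*4/5, 0/1 + 1/1*1/1) = [4/5, 1/1)
  emit 'a', narrow to [7/10, 4/5)
Step 2: interval [7/10, 4/5), width = 4/5 - 7/10 = 1/10
  'c': [7/10 + 1/10*0/1, 7/10 + 1/10*7/10) = [7/10, 77/100) <- contains code 2947/4000
  'a': [7/10 + 1/10*7/10, 7/10 + 1/10*4/5) = [77/100, 39/50)
  'b': [7/10 + 1/10*4/5, 7/10 + 1/10*1/1) = [39/50, 4/5)
  emit 'c', narrow to [7/10, 77/100)
Step 3: interval [7/10, 77/100), width = 77/100 - 7/10 = 7/100
  'c': [7/10 + 7/100*0/1, 7/10 + 7/100*7/10) = [7/10, 749/1000) <- contains code 2947/4000
  'a': [7/10 + 7/100*7/10, 7/10 + 7/100*4/5) = [749/1000, 189/250)
  'b': [7/10 + 7/100*4/5, 7/10 + 7/100*1/1) = [189/250, 77/100)
  emit 'c', narrow to [7/10, 749/1000)

Answer: 7/10 749/1000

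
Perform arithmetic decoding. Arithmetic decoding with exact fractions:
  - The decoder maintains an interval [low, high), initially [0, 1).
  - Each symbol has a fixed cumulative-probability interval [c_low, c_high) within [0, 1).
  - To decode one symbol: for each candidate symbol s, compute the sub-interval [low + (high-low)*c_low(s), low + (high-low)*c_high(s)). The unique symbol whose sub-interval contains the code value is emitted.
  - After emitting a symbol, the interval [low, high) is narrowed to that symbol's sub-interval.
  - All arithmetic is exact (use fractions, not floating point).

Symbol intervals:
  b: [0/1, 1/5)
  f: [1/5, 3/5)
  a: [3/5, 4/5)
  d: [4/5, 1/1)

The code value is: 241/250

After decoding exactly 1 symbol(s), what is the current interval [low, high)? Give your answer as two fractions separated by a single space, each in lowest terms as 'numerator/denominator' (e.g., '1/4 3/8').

Step 1: interval [0/1, 1/1), width = 1/1 - 0/1 = 1/1
  'b': [0/1 + 1/1*0/1, 0/1 + 1/1*1/5) = [0/1, 1/5)
  'f': [0/1 + 1/1*1/5, 0/1 + 1/1*3/5) = [1/5, 3/5)
  'a': [0/1 + 1/1*3/5, 0/1 + 1/1*4/5) = [3/5, 4/5)
  'd': [0/1 + 1/1*4/5, 0/1 + 1/1*1/1) = [4/5, 1/1) <- contains code 241/250
  emit 'd', narrow to [4/5, 1/1)

Answer: 4/5 1/1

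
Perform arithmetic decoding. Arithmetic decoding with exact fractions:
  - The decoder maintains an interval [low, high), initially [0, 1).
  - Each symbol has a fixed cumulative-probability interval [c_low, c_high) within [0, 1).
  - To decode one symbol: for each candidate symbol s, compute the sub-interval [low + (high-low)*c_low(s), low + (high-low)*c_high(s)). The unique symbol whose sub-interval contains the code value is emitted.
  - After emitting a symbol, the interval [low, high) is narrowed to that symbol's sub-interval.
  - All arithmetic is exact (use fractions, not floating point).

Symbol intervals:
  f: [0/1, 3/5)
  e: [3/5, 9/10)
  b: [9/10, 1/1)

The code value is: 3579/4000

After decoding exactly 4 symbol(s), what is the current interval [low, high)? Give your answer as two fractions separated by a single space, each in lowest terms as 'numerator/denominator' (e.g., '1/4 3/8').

Step 1: interval [0/1, 1/1), width = 1/1 - 0/1 = 1/1
  'f': [0/1 + 1/1*0/1, 0/1 + 1/1*3/5) = [0/1, 3/5)
  'e': [0/1 + 1/1*3/5, 0/1 + 1/1*9/10) = [3/5, 9/10) <- contains code 3579/4000
  'b': [0/1 + 1/1*9/10, 0/1 + 1/1*1/1) = [9/10, 1/1)
  emit 'e', narrow to [3/5, 9/10)
Step 2: interval [3/5, 9/10), width = 9/10 - 3/5 = 3/10
  'f': [3/5 + 3/10*0/1, 3/5 + 3/10*3/5) = [3/5, 39/50)
  'e': [3/5 + 3/10*3/5, 3/5 + 3/10*9/10) = [39/50, 87/100)
  'b': [3/5 + 3/10*9/10, 3/5 + 3/10*1/1) = [87/100, 9/10) <- contains code 3579/4000
  emit 'b', narrow to [87/100, 9/10)
Step 3: interval [87/100, 9/10), width = 9/10 - 87/100 = 3/100
  'f': [87/100 + 3/100*0/1, 87/100 + 3/100*3/5) = [87/100, 111/125)
  'e': [87/100 + 3/100*3/5, 87/100 + 3/100*9/10) = [111/125, 897/1000) <- contains code 3579/4000
  'b': [87/100 + 3/100*9/10, 87/100 + 3/100*1/1) = [897/1000, 9/10)
  emit 'e', narrow to [111/125, 897/1000)
Step 4: interval [111/125, 897/1000), width = 897/1000 - 111/125 = 9/1000
  'f': [111/125 + 9/1000*0/1, 111/125 + 9/1000*3/5) = [111/125, 4467/5000)
  'e': [111/125 + 9/1000*3/5, 111/125 + 9/1000*9/10) = [4467/5000, 8961/10000) <- contains code 3579/4000
  'b': [111/125 + 9/1000*9/10, 111/125 + 9/1000*1/1) = [8961/10000, 897/1000)
  emit 'e', narrow to [4467/5000, 8961/10000)

Answer: 4467/5000 8961/10000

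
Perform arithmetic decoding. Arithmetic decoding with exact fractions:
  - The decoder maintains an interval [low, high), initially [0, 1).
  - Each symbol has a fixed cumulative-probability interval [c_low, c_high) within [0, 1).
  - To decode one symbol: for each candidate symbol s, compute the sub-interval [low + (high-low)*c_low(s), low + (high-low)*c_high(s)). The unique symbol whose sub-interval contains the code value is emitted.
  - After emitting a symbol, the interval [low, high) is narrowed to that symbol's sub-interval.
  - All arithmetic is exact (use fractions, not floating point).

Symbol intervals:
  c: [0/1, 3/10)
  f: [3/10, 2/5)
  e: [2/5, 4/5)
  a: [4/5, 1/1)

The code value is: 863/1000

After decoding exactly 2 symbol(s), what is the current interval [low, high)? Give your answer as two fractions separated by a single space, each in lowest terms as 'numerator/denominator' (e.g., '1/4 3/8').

Step 1: interval [0/1, 1/1), width = 1/1 - 0/1 = 1/1
  'c': [0/1 + 1/1*0/1, 0/1 + 1/1*3/10) = [0/1, 3/10)
  'f': [0/1 + 1/1*3/10, 0/1 + 1/1*2/5) = [3/10, 2/5)
  'e': [0/1 + 1/1*2/5, 0/1 + 1/1*4/5) = [2/5, 4/5)
  'a': [0/1 + 1/1*4/5, 0/1 + 1/1*1/1) = [4/5, 1/1) <- contains code 863/1000
  emit 'a', narrow to [4/5, 1/1)
Step 2: interval [4/5, 1/1), width = 1/1 - 4/5 = 1/5
  'c': [4/5 + 1/5*0/1, 4/5 + 1/5*3/10) = [4/5, 43/50)
  'f': [4/5 + 1/5*3/10, 4/5 + 1/5*2/5) = [43/50, 22/25) <- contains code 863/1000
  'e': [4/5 + 1/5*2/5, 4/5 + 1/5*4/5) = [22/25, 24/25)
  'a': [4/5 + 1/5*4/5, 4/5 + 1/5*1/1) = [24/25, 1/1)
  emit 'f', narrow to [43/50, 22/25)

Answer: 43/50 22/25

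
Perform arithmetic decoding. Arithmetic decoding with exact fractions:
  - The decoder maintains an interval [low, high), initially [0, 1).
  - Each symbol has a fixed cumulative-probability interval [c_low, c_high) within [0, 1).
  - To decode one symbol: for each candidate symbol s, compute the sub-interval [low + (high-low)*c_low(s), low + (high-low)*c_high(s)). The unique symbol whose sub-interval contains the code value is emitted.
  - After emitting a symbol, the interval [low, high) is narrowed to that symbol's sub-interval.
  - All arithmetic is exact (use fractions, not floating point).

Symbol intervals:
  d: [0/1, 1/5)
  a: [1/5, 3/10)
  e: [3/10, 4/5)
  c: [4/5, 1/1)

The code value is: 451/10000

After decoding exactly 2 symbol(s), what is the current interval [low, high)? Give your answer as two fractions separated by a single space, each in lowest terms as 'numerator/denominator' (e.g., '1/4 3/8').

Step 1: interval [0/1, 1/1), width = 1/1 - 0/1 = 1/1
  'd': [0/1 + 1/1*0/1, 0/1 + 1/1*1/5) = [0/1, 1/5) <- contains code 451/10000
  'a': [0/1 + 1/1*1/5, 0/1 + 1/1*3/10) = [1/5, 3/10)
  'e': [0/1 + 1/1*3/10, 0/1 + 1/1*4/5) = [3/10, 4/5)
  'c': [0/1 + 1/1*4/5, 0/1 + 1/1*1/1) = [4/5, 1/1)
  emit 'd', narrow to [0/1, 1/5)
Step 2: interval [0/1, 1/5), width = 1/5 - 0/1 = 1/5
  'd': [0/1 + 1/5*0/1, 0/1 + 1/5*1/5) = [0/1, 1/25)
  'a': [0/1 + 1/5*1/5, 0/1 + 1/5*3/10) = [1/25, 3/50) <- contains code 451/10000
  'e': [0/1 + 1/5*3/10, 0/1 + 1/5*4/5) = [3/50, 4/25)
  'c': [0/1 + 1/5*4/5, 0/1 + 1/5*1/1) = [4/25, 1/5)
  emit 'a', narrow to [1/25, 3/50)

Answer: 1/25 3/50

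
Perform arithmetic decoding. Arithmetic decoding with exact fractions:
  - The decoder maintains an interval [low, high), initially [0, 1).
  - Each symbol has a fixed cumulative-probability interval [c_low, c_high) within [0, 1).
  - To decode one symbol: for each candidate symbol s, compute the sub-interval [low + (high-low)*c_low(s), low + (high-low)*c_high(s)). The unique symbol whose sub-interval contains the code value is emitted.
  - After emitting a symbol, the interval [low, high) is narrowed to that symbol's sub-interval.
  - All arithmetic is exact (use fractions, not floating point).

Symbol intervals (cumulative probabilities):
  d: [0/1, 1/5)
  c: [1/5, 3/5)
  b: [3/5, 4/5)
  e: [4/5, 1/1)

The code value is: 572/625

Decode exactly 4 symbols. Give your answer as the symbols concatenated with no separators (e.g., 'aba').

Answer: eceb

Derivation:
Step 1: interval [0/1, 1/1), width = 1/1 - 0/1 = 1/1
  'd': [0/1 + 1/1*0/1, 0/1 + 1/1*1/5) = [0/1, 1/5)
  'c': [0/1 + 1/1*1/5, 0/1 + 1/1*3/5) = [1/5, 3/5)
  'b': [0/1 + 1/1*3/5, 0/1 + 1/1*4/5) = [3/5, 4/5)
  'e': [0/1 + 1/1*4/5, 0/1 + 1/1*1/1) = [4/5, 1/1) <- contains code 572/625
  emit 'e', narrow to [4/5, 1/1)
Step 2: interval [4/5, 1/1), width = 1/1 - 4/5 = 1/5
  'd': [4/5 + 1/5*0/1, 4/5 + 1/5*1/5) = [4/5, 21/25)
  'c': [4/5 + 1/5*1/5, 4/5 + 1/5*3/5) = [21/25, 23/25) <- contains code 572/625
  'b': [4/5 + 1/5*3/5, 4/5 + 1/5*4/5) = [23/25, 24/25)
  'e': [4/5 + 1/5*4/5, 4/5 + 1/5*1/1) = [24/25, 1/1)
  emit 'c', narrow to [21/25, 23/25)
Step 3: interval [21/25, 23/25), width = 23/25 - 21/25 = 2/25
  'd': [21/25 + 2/25*0/1, 21/25 + 2/25*1/5) = [21/25, 107/125)
  'c': [21/25 + 2/25*1/5, 21/25 + 2/25*3/5) = [107/125, 111/125)
  'b': [21/25 + 2/25*3/5, 21/25 + 2/25*4/5) = [111/125, 113/125)
  'e': [21/25 + 2/25*4/5, 21/25 + 2/25*1/1) = [113/125, 23/25) <- contains code 572/625
  emit 'e', narrow to [113/125, 23/25)
Step 4: interval [113/125, 23/25), width = 23/25 - 113/125 = 2/125
  'd': [113/125 + 2/125*0/1, 113/125 + 2/125*1/5) = [113/125, 567/625)
  'c': [113/125 + 2/125*1/5, 113/125 + 2/125*3/5) = [567/625, 571/625)
  'b': [113/125 + 2/125*3/5, 113/125 + 2/125*4/5) = [571/625, 573/625) <- contains code 572/625
  'e': [113/125 + 2/125*4/5, 113/125 + 2/125*1/1) = [573/625, 23/25)
  emit 'b', narrow to [571/625, 573/625)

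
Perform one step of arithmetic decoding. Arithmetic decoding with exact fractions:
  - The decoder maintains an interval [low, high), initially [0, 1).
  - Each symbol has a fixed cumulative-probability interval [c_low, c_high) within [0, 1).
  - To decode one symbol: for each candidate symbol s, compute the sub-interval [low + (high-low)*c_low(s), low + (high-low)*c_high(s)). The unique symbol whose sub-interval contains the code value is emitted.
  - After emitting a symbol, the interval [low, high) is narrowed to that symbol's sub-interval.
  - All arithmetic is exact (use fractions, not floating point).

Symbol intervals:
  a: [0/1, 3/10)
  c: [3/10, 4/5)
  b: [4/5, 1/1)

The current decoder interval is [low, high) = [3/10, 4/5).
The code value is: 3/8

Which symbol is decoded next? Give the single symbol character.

Answer: a

Derivation:
Interval width = high − low = 4/5 − 3/10 = 1/2
Scaled code = (code − low) / width = (3/8 − 3/10) / 1/2 = 3/20
  a: [0/1, 3/10) ← scaled code falls here ✓
  c: [3/10, 4/5) 
  b: [4/5, 1/1) 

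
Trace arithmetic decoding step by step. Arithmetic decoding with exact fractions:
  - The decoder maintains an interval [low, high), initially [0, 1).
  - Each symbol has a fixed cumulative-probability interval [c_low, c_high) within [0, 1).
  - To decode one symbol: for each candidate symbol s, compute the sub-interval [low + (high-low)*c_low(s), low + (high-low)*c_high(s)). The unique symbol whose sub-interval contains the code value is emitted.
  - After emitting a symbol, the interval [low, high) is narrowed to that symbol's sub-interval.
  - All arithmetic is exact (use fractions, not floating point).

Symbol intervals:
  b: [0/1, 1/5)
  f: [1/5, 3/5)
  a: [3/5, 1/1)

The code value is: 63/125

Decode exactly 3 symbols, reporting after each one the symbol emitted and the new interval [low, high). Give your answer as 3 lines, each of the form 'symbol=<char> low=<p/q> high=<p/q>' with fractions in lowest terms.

Answer: symbol=f low=1/5 high=3/5
symbol=a low=11/25 high=3/5
symbol=f low=59/125 high=67/125

Derivation:
Step 1: interval [0/1, 1/1), width = 1/1 - 0/1 = 1/1
  'b': [0/1 + 1/1*0/1, 0/1 + 1/1*1/5) = [0/1, 1/5)
  'f': [0/1 + 1/1*1/5, 0/1 + 1/1*3/5) = [1/5, 3/5) <- contains code 63/125
  'a': [0/1 + 1/1*3/5, 0/1 + 1/1*1/1) = [3/5, 1/1)
  emit 'f', narrow to [1/5, 3/5)
Step 2: interval [1/5, 3/5), width = 3/5 - 1/5 = 2/5
  'b': [1/5 + 2/5*0/1, 1/5 + 2/5*1/5) = [1/5, 7/25)
  'f': [1/5 + 2/5*1/5, 1/5 + 2/5*3/5) = [7/25, 11/25)
  'a': [1/5 + 2/5*3/5, 1/5 + 2/5*1/1) = [11/25, 3/5) <- contains code 63/125
  emit 'a', narrow to [11/25, 3/5)
Step 3: interval [11/25, 3/5), width = 3/5 - 11/25 = 4/25
  'b': [11/25 + 4/25*0/1, 11/25 + 4/25*1/5) = [11/25, 59/125)
  'f': [11/25 + 4/25*1/5, 11/25 + 4/25*3/5) = [59/125, 67/125) <- contains code 63/125
  'a': [11/25 + 4/25*3/5, 11/25 + 4/25*1/1) = [67/125, 3/5)
  emit 'f', narrow to [59/125, 67/125)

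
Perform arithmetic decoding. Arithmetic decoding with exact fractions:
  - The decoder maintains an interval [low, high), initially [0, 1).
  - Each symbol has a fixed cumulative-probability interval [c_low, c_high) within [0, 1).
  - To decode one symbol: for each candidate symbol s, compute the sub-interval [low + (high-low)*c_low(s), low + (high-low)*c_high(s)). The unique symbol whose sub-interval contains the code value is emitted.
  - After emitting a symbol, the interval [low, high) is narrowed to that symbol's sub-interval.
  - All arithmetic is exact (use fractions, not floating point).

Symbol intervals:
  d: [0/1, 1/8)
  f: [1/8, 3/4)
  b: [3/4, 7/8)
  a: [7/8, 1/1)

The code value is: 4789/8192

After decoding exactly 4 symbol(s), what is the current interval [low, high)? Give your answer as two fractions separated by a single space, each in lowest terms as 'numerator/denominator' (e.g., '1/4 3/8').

Answer: 1191/2048 2407/4096

Derivation:
Step 1: interval [0/1, 1/1), width = 1/1 - 0/1 = 1/1
  'd': [0/1 + 1/1*0/1, 0/1 + 1/1*1/8) = [0/1, 1/8)
  'f': [0/1 + 1/1*1/8, 0/1 + 1/1*3/4) = [1/8, 3/4) <- contains code 4789/8192
  'b': [0/1 + 1/1*3/4, 0/1 + 1/1*7/8) = [3/4, 7/8)
  'a': [0/1 + 1/1*7/8, 0/1 + 1/1*1/1) = [7/8, 1/1)
  emit 'f', narrow to [1/8, 3/4)
Step 2: interval [1/8, 3/4), width = 3/4 - 1/8 = 5/8
  'd': [1/8 + 5/8*0/1, 1/8 + 5/8*1/8) = [1/8, 13/64)
  'f': [1/8 + 5/8*1/8, 1/8 + 5/8*3/4) = [13/64, 19/32) <- contains code 4789/8192
  'b': [1/8 + 5/8*3/4, 1/8 + 5/8*7/8) = [19/32, 43/64)
  'a': [1/8 + 5/8*7/8, 1/8 + 5/8*1/1) = [43/64, 3/4)
  emit 'f', narrow to [13/64, 19/32)
Step 3: interval [13/64, 19/32), width = 19/32 - 13/64 = 25/64
  'd': [13/64 + 25/64*0/1, 13/64 + 25/64*1/8) = [13/64, 129/512)
  'f': [13/64 + 25/64*1/8, 13/64 + 25/64*3/4) = [129/512, 127/256)
  'b': [13/64 + 25/64*3/4, 13/64 + 25/64*7/8) = [127/256, 279/512)
  'a': [13/64 + 25/64*7/8, 13/64 + 25/64*1/1) = [279/512, 19/32) <- contains code 4789/8192
  emit 'a', narrow to [279/512, 19/32)
Step 4: interval [279/512, 19/32), width = 19/32 - 279/512 = 25/512
  'd': [279/512 + 25/512*0/1, 279/512 + 25/512*1/8) = [279/512, 2257/4096)
  'f': [279/512 + 25/512*1/8, 279/512 + 25/512*3/4) = [2257/4096, 1191/2048)
  'b': [279/512 + 25/512*3/4, 279/512 + 25/512*7/8) = [1191/2048, 2407/4096) <- contains code 4789/8192
  'a': [279/512 + 25/512*7/8, 279/512 + 25/512*1/1) = [2407/4096, 19/32)
  emit 'b', narrow to [1191/2048, 2407/4096)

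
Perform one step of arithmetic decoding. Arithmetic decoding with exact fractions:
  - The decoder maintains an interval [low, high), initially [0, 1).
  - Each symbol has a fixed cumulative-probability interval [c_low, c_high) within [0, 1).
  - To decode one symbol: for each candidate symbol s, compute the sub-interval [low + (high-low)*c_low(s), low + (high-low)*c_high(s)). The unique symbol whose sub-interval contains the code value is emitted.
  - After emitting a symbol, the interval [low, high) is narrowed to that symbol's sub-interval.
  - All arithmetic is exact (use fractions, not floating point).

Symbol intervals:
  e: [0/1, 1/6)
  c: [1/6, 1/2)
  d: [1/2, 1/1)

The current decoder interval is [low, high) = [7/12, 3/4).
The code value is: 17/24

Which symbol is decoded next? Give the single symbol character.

Answer: d

Derivation:
Interval width = high − low = 3/4 − 7/12 = 1/6
Scaled code = (code − low) / width = (17/24 − 7/12) / 1/6 = 3/4
  e: [0/1, 1/6) 
  c: [1/6, 1/2) 
  d: [1/2, 1/1) ← scaled code falls here ✓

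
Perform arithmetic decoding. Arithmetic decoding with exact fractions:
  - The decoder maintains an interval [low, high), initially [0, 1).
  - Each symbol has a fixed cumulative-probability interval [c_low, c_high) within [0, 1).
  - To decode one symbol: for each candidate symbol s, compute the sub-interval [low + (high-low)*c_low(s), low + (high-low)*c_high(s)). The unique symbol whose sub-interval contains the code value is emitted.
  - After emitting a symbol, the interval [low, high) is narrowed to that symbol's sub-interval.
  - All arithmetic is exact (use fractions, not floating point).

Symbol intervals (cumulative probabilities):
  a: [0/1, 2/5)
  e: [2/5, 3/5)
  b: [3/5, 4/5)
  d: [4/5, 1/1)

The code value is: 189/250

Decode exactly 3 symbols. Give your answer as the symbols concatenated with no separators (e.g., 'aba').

Answer: bbd

Derivation:
Step 1: interval [0/1, 1/1), width = 1/1 - 0/1 = 1/1
  'a': [0/1 + 1/1*0/1, 0/1 + 1/1*2/5) = [0/1, 2/5)
  'e': [0/1 + 1/1*2/5, 0/1 + 1/1*3/5) = [2/5, 3/5)
  'b': [0/1 + 1/1*3/5, 0/1 + 1/1*4/5) = [3/5, 4/5) <- contains code 189/250
  'd': [0/1 + 1/1*4/5, 0/1 + 1/1*1/1) = [4/5, 1/1)
  emit 'b', narrow to [3/5, 4/5)
Step 2: interval [3/5, 4/5), width = 4/5 - 3/5 = 1/5
  'a': [3/5 + 1/5*0/1, 3/5 + 1/5*2/5) = [3/5, 17/25)
  'e': [3/5 + 1/5*2/5, 3/5 + 1/5*3/5) = [17/25, 18/25)
  'b': [3/5 + 1/5*3/5, 3/5 + 1/5*4/5) = [18/25, 19/25) <- contains code 189/250
  'd': [3/5 + 1/5*4/5, 3/5 + 1/5*1/1) = [19/25, 4/5)
  emit 'b', narrow to [18/25, 19/25)
Step 3: interval [18/25, 19/25), width = 19/25 - 18/25 = 1/25
  'a': [18/25 + 1/25*0/1, 18/25 + 1/25*2/5) = [18/25, 92/125)
  'e': [18/25 + 1/25*2/5, 18/25 + 1/25*3/5) = [92/125, 93/125)
  'b': [18/25 + 1/25*3/5, 18/25 + 1/25*4/5) = [93/125, 94/125)
  'd': [18/25 + 1/25*4/5, 18/25 + 1/25*1/1) = [94/125, 19/25) <- contains code 189/250
  emit 'd', narrow to [94/125, 19/25)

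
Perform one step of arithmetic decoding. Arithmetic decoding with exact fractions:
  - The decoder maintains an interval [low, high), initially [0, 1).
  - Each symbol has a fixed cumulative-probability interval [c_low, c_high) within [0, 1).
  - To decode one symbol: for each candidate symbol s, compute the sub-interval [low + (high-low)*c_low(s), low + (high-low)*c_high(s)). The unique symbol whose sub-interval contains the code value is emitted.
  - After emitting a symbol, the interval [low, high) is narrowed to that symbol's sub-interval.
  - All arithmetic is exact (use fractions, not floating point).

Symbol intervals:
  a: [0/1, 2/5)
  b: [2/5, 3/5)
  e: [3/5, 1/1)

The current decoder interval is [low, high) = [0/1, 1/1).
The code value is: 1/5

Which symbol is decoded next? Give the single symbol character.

Answer: a

Derivation:
Interval width = high − low = 1/1 − 0/1 = 1/1
Scaled code = (code − low) / width = (1/5 − 0/1) / 1/1 = 1/5
  a: [0/1, 2/5) ← scaled code falls here ✓
  b: [2/5, 3/5) 
  e: [3/5, 1/1) 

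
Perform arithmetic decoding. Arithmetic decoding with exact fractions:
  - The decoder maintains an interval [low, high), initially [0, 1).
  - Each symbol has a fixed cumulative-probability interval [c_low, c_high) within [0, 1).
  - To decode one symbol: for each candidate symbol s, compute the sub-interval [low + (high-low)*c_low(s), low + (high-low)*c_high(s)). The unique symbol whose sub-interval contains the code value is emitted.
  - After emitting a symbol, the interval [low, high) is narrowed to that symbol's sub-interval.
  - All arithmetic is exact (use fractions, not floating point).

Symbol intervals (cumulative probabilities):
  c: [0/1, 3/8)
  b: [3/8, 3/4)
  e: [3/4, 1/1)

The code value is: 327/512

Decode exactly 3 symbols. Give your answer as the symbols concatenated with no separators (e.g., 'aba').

Step 1: interval [0/1, 1/1), width = 1/1 - 0/1 = 1/1
  'c': [0/1 + 1/1*0/1, 0/1 + 1/1*3/8) = [0/1, 3/8)
  'b': [0/1 + 1/1*3/8, 0/1 + 1/1*3/4) = [3/8, 3/4) <- contains code 327/512
  'e': [0/1 + 1/1*3/4, 0/1 + 1/1*1/1) = [3/4, 1/1)
  emit 'b', narrow to [3/8, 3/4)
Step 2: interval [3/8, 3/4), width = 3/4 - 3/8 = 3/8
  'c': [3/8 + 3/8*0/1, 3/8 + 3/8*3/8) = [3/8, 33/64)
  'b': [3/8 + 3/8*3/8, 3/8 + 3/8*3/4) = [33/64, 21/32) <- contains code 327/512
  'e': [3/8 + 3/8*3/4, 3/8 + 3/8*1/1) = [21/32, 3/4)
  emit 'b', narrow to [33/64, 21/32)
Step 3: interval [33/64, 21/32), width = 21/32 - 33/64 = 9/64
  'c': [33/64 + 9/64*0/1, 33/64 + 9/64*3/8) = [33/64, 291/512)
  'b': [33/64 + 9/64*3/8, 33/64 + 9/64*3/4) = [291/512, 159/256)
  'e': [33/64 + 9/64*3/4, 33/64 + 9/64*1/1) = [159/256, 21/32) <- contains code 327/512
  emit 'e', narrow to [159/256, 21/32)

Answer: bbe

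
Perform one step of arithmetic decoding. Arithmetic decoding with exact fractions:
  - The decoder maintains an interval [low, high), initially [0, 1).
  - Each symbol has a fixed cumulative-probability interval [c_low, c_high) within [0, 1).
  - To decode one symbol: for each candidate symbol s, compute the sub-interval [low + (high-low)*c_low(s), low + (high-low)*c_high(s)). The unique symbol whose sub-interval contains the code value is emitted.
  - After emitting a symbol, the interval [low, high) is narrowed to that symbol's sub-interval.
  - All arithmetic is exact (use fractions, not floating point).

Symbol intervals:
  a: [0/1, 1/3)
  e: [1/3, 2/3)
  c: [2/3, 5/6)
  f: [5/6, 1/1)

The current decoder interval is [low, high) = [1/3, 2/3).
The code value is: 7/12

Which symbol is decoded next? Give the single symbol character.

Interval width = high − low = 2/3 − 1/3 = 1/3
Scaled code = (code − low) / width = (7/12 − 1/3) / 1/3 = 3/4
  a: [0/1, 1/3) 
  e: [1/3, 2/3) 
  c: [2/3, 5/6) ← scaled code falls here ✓
  f: [5/6, 1/1) 

Answer: c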